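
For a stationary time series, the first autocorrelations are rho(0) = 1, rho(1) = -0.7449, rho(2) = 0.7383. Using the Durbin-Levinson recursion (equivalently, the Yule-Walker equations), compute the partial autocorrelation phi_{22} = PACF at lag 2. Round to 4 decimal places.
\phi_{22} = 0.4121

The PACF at lag k is phi_{kk}, the last component of the solution
to the Yule-Walker system G_k phi = r_k where
  (G_k)_{ij} = rho(|i - j|), (r_k)_i = rho(i), i,j = 1..k.
Equivalently, Durbin-Levinson gives phi_{kk} iteratively:
  phi_{11} = rho(1)
  phi_{kk} = [rho(k) - sum_{j=1..k-1} phi_{k-1,j} rho(k-j)]
            / [1 - sum_{j=1..k-1} phi_{k-1,j} rho(j)],
  phi_{k,j} = phi_{k-1,j} - phi_{kk} phi_{k-1,k-j},  j = 1..k-1.
Step k = 1:
  phi_11 = rho(1) = -0.7449.
Step k = 2:
  phi_22 = [rho(2) - phi_11 rho(1)] / [1 - phi_11 rho(1)] = [0.7383 - (-0.7449)(-0.7449)] / [1 - (-0.7449)(-0.7449)]
         = 0.18342399 / 0.44512399 = 0.4121.
Therefore phi_{22} = 0.4121.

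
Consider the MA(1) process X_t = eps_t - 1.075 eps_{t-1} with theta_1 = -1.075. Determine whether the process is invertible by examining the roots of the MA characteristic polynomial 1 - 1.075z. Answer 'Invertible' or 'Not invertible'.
\text{Not invertible}

The MA(q) characteristic polynomial is P(z) = 1 - 1.075z.
Invertibility requires all roots to lie outside the unit circle, i.e. |z| > 1 for every root.
This is linear in z: 1 + (-1.075) z = 0  =>  z = -1/(-1.075) = 0.930233,  |z| = 0.930233.
Moduli of all roots: 0.9302.
All moduli strictly greater than 1? No.
Verdict: Not invertible.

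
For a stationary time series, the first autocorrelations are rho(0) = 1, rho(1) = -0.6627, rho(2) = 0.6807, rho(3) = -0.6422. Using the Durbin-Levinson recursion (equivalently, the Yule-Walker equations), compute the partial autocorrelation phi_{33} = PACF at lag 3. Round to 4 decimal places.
\phi_{33} = -0.2188

The PACF at lag k is phi_{kk}, the last component of the solution
to the Yule-Walker system G_k phi = r_k where
  (G_k)_{ij} = rho(|i - j|), (r_k)_i = rho(i), i,j = 1..k.
Equivalently, Durbin-Levinson gives phi_{kk} iteratively:
  phi_{11} = rho(1)
  phi_{kk} = [rho(k) - sum_{j=1..k-1} phi_{k-1,j} rho(k-j)]
            / [1 - sum_{j=1..k-1} phi_{k-1,j} rho(j)],
  phi_{k,j} = phi_{k-1,j} - phi_{kk} phi_{k-1,k-j},  j = 1..k-1.
Step k = 1:
  phi_11 = rho(1) = -0.6627.
Step k = 2:
  phi_22 = [rho(2) - phi_11 rho(1)] / [1 - phi_11 rho(1)] = [0.6807 - (-0.6627)(-0.6627)] / [1 - (-0.6627)(-0.6627)]
         = 0.24152871 / 0.56082871 = 0.430664.
  Update: phi_21 = phi_11 - phi_22 phi_11 = -0.6627 - (0.430664)(-0.6627) = -0.377299.
Step k = 3:
  phi_33 = [rho(3) - phi_21 rho(2) - phi_22 rho(1)] / [1 - phi_21 rho(1) - phi_22 rho(2)]
    numerator   = -0.6422 - (-0.377299)(0.6807) - (0.430664)(-0.6627) = -0.09997157
    denominator = 1 - (-0.377299)(-0.6627) - (0.430664)(0.6807) = 0.456811
  phi_33 = -0.09997157 / 0.456811 = -0.2188.
Therefore phi_{33} = -0.2188.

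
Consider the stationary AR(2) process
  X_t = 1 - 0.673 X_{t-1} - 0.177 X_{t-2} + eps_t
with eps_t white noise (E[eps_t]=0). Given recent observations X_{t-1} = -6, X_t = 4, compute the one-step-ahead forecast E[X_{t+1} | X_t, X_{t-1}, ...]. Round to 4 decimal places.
E[X_{t+1} \mid \mathcal F_t] = -0.6300

For an AR(p) model X_t = c + sum_i phi_i X_{t-i} + eps_t, the
one-step-ahead conditional mean is
  E[X_{t+1} | X_t, ...] = c + sum_i phi_i X_{t+1-i}.
Substitute known values:
  E[X_{t+1} | ...] = 1 + (-0.673) * (4) + (-0.177) * (-6)
                   = -0.6300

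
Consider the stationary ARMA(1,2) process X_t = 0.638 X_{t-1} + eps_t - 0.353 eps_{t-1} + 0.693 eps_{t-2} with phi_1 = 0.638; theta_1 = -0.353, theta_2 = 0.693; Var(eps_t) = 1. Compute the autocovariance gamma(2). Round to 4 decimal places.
\gamma(2) = 1.5593

Multiply the model equation by X_{t-k} and take expectations. With theta_0 = psi_0 = 1 and psi_j the MA(infinity) weights, this gives
  gamma(k) - sum_i phi_i gamma(k-i) = c_k,
  c_k = sigma^2 * sum_{j=k..q} theta_j psi_{j-k}   (c_k = 0 for k > q),
using gamma(-m) = gamma(m).
psi-weights needed (psi_j = theta_j + sum_i phi_i psi_{j-i}):
  psi_1 = theta_1 + phi_1 = -0.353 + (0.638) = 0.285
  psi_2 = theta_2 + phi_1 psi_1 = 0.693 + (0.638)(0.285) = 0.87483
Right-hand sides:
  c_0 = sigma^2 (1 + theta_1 psi_1 + theta_2 psi_2) = 1 * (1 + (-0.353)(0.285) + (0.693)(0.87483)) = 1 * 1.505652 = 1.505652
  c_1 = sigma^2 (theta_1 + theta_2 psi_1) = 1 * (-0.353 + (0.693)(0.285)) = -0.155495
  c_2 = sigma^2 theta_2 = 1 * (0.693) = 0.693
Equations for k = 0 and k = 1 (AR order 1):
  gamma(0) = phi_1 gamma(1) + c_0
  gamma(1) = phi_1 gamma(0) + c_1
Substituting the second into the first: gamma(0) (1 - phi_1^2) = c_0 + phi_1 c_1, so
  gamma(0) = (c_0 + phi_1 c_1) / (1 - phi_1^2) = (1.505652 + (0.638)(-0.155495)) / (1 - (0.638)^2) = 1.406446 / 0.592956 = 2.371924.
  gamma(1) = phi_1 gamma(0) + c_1 = (0.638)(2.371924) + (-0.155495) = 1.357792.
For k = 2: gamma(2) = phi_1 gamma(1) + c_2
  = (0.638)(1.357792) + (0.693) = 1.559271.
Therefore gamma(2) = 1.5593 (to 4 decimal places).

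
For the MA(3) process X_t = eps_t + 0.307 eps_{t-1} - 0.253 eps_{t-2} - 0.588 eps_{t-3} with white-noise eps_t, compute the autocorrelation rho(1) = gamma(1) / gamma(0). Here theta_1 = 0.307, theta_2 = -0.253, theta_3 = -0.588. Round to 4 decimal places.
\rho(1) = 0.2514

For an MA(q) process with theta_0 = 1, the autocovariance is
  gamma(k) = sigma^2 * sum_{i=0..q-k} theta_i * theta_{i+k},
and rho(k) = gamma(k) / gamma(0). Sigma^2 cancels.
  numerator   = (1)*(0.307) + (0.307)*(-0.253) + (-0.253)*(-0.588) = 0.378093.
  denominator = (1)^2 + (0.307)^2 + (-0.253)^2 + (-0.588)^2 = 1.504002.
  rho(1) = 0.378093 / 1.504002 = 0.2514.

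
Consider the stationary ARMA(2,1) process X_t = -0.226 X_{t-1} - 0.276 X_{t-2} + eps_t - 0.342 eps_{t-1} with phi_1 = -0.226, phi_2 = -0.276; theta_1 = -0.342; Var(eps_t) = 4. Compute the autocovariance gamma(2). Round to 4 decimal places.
\gamma(2) = -1.0637

Multiply the model equation by X_{t-k} and take expectations. With theta_0 = psi_0 = 1 and psi_j the MA(infinity) weights, this gives
  gamma(k) - sum_i phi_i gamma(k-i) = c_k,
  c_k = sigma^2 * sum_{j=k..q} theta_j psi_{j-k}   (c_k = 0 for k > q),
using gamma(-m) = gamma(m).
psi-weights needed (psi_j = theta_j + sum_i phi_i psi_{j-i}):
  psi_1 = theta_1 + phi_1 = -0.342 + (-0.226) = -0.568
Right-hand sides:
  c_0 = sigma^2 (1 + theta_1 psi_1) = 4 * (1 + (-0.342)(-0.568)) = 4 * 1.194256 = 4.777024
  c_1 = sigma^2 theta_1 = 4 * (-0.342) = -1.368
  c_2 = 0
Equations for k = 0, 1, 2 (AR order 2, c_2 = 0):
  (E0) gamma(0) = phi_1 gamma(1) + phi_2 gamma(2) + c_0
  (E1) gamma(1) = phi_1 gamma(0) + phi_2 gamma(1) + c_1
  (E2) gamma(2) = phi_1 gamma(1) + phi_2 gamma(0)
From (E1): gamma(1) = A gamma(0) + B with
  A = phi_1 / (1 - phi_2) = -0.226 / 1.276 = -0.177116,   B = c_1 / (1 - phi_2) = -1.368 / 1.276 = -1.0721.
Insert (E2) into (E0): gamma(0) (1 - phi_2^2) = phi_1 (1 + phi_2) gamma(1) + c_0.
  phi_1 (1 + phi_2) = (-0.226)(0.724) = -0.163624,   1 - phi_2^2 = 0.923824.
Replace gamma(1) by A gamma(0) + B and collect gamma(0):
  gamma(0) [0.923824 - (-0.163624)(-0.177116)] = (-0.163624)(-1.0721) + 4.777024
  gamma(0) * 0.894844 = 4.952445
  gamma(0) = 4.952445 / 0.894844 = 5.534426.
  gamma(1) = A gamma(0) + B = (-0.177116)(5.534426) + (-1.0721) = -2.052336.
  gamma(2) = phi_1 gamma(1) + phi_2 gamma(0) = (-0.226)(-2.052336) + (-0.276)(5.534426) = -1.063674.
Therefore gamma(2) = -1.0637 (to 4 decimal places).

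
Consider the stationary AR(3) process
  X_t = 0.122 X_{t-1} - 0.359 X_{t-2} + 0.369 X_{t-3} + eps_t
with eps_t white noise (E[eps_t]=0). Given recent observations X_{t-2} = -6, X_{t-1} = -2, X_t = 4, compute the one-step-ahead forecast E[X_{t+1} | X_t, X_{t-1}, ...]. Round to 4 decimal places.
E[X_{t+1} \mid \mathcal F_t] = -1.0080

For an AR(p) model X_t = c + sum_i phi_i X_{t-i} + eps_t, the
one-step-ahead conditional mean is
  E[X_{t+1} | X_t, ...] = c + sum_i phi_i X_{t+1-i}.
Substitute known values:
  E[X_{t+1} | ...] = (0.122) * (4) + (-0.359) * (-2) + (0.369) * (-6)
                   = -1.0080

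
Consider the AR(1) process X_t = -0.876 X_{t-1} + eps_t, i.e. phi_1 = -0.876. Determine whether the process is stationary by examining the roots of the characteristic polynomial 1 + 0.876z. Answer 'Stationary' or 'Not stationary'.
\text{Stationary}

The AR(p) characteristic polynomial is P(z) = 1 + 0.876z.
Stationarity requires all roots to lie outside the unit circle, i.e. |z| > 1 for every root.
This is linear in z: 1 + (0.876) z = 0  =>  z = -1/(0.876) = -1.141553,  |z| = 1.141553.
Moduli of all roots: 1.1416.
All moduli strictly greater than 1? Yes.
Verdict: Stationary.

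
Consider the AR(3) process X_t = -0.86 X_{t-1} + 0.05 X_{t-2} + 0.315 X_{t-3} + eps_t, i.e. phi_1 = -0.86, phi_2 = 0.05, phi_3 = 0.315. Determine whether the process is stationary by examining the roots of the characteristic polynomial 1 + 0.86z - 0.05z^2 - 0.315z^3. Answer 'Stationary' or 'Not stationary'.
\text{Stationary}

The AR(p) characteristic polynomial is P(z) = 1 + 0.86z - 0.05z^2 - 0.315z^3.
Stationarity requires all roots to lie outside the unit circle, i.e. |z| > 1 for every root.
Degree 3: look for a simple real root z0 first, then factor out (1 - z/z0) and solve the remaining quadratic.
Testing z0 = 2: P(2) = 1 + (0.86)(2) + (-0.05)(2)^2 + (-0.315)(2)^3
  = 1 + (1.72) + (-0.2) + (-2.52) = 0.  So z_0 = 2 is a root, |z_0| = 2.
Divide out the factor (1 - 0.5 z) = (1 - z/z0) (since 1/z0 = 0.5):
  P(z) = (1 - 0.5 z)(1 + (1.36) z + (0.63) z^2)
  [check: z-coef 1.36 - (0.5) = 0.86; z^2-coef 0.63 - (0.5)(1.36) = -0.05; z^3-coef -(0.5)(0.63) = -0.315.]
Remaining roots from the quadratic factor 1 + (1.36) z + (0.63) z^2:
  Set 1 + (1.36) z + (0.63) z^2 = 0, i.e. a z^2 + b z + c = 0 with a = 0.63, b = 1.36, c = 1.
  Discriminant D = b^2 - 4ac = (1.36)^2 - 4*(0.63)*1 = 1.8496 - (2.52) = -0.6704.
  D < 0, so the roots are the complex-conjugate pair z = (-b +/- i sqrt(-D)) / (2a) = -1.0794 +/- 0.6498i.
  For a conjugate pair |z|^2 = z * conj(z) = (product of roots) = c/a = 1/(0.63) = 1.587302, so |z| = sqrt(1.587302) = 1.2599 for both roots.
Moduli of all roots: 2.0000, 1.2599, 1.2599.
All moduli strictly greater than 1? Yes.
Verdict: Stationary.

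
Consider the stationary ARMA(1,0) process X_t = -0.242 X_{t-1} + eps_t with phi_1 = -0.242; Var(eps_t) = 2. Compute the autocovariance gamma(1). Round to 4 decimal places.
\gamma(1) = -0.5141

Multiply the model equation by X_{t-k} and take expectations. With theta_0 = psi_0 = 1 and psi_j the MA(infinity) weights, this gives
  gamma(k) - sum_i phi_i gamma(k-i) = c_k,
  c_k = sigma^2 * sum_{j=k..q} theta_j psi_{j-k}   (c_k = 0 for k > q),
using gamma(-m) = gamma(m).
Pure AR (q = 0): c_0 = sigma^2 = 2, c_k = 0 for k >= 1.
Equations for k = 0 and k = 1 (AR order 1):
  gamma(0) = phi_1 gamma(1) + c_0
  gamma(1) = phi_1 gamma(0) + c_1
Substituting the second into the first: gamma(0) (1 - phi_1^2) = c_0 + phi_1 c_1, so
  gamma(0) = c_0 / (1 - phi_1^2) = 2 / (1 - (-0.242)^2) = 2 / 0.941436 = 2.124414.
  gamma(1) = phi_1 gamma(0) = (-0.242)(2.124414) = -0.514108.
Therefore gamma(1) = -0.5141 (to 4 decimal places).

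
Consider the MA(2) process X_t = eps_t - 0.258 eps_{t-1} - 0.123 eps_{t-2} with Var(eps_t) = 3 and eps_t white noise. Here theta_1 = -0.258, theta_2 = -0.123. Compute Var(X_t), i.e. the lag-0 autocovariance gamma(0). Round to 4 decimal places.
\gamma(0) = 3.2451

For an MA(q) process X_t = eps_t + sum_i theta_i eps_{t-i} with
Var(eps_t) = sigma^2, the variance is
  gamma(0) = sigma^2 * (1 + sum_i theta_i^2).
  sum_i theta_i^2 = (-0.258)^2 + (-0.123)^2 = 0.066564 + 0.015129 = 0.081693.
  gamma(0) = 3 * (1 + 0.081693) = 3 * 1.081693 = 3.245079, which rounds to 3.2451.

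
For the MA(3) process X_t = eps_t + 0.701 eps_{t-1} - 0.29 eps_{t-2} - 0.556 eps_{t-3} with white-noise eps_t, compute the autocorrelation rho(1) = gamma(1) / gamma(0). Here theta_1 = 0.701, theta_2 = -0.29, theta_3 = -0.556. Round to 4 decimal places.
\rho(1) = 0.3496

For an MA(q) process with theta_0 = 1, the autocovariance is
  gamma(k) = sigma^2 * sum_{i=0..q-k} theta_i * theta_{i+k},
and rho(k) = gamma(k) / gamma(0). Sigma^2 cancels.
  numerator   = (1)*(0.701) + (0.701)*(-0.29) + (-0.29)*(-0.556) = 0.65895.
  denominator = (1)^2 + (0.701)^2 + (-0.29)^2 + (-0.556)^2 = 1.884637.
  rho(1) = 0.65895 / 1.884637 = 0.3496.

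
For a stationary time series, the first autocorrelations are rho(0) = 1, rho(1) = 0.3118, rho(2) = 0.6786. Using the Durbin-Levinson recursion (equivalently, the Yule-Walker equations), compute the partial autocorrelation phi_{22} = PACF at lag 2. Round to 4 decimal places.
\phi_{22} = 0.6440

The PACF at lag k is phi_{kk}, the last component of the solution
to the Yule-Walker system G_k phi = r_k where
  (G_k)_{ij} = rho(|i - j|), (r_k)_i = rho(i), i,j = 1..k.
Equivalently, Durbin-Levinson gives phi_{kk} iteratively:
  phi_{11} = rho(1)
  phi_{kk} = [rho(k) - sum_{j=1..k-1} phi_{k-1,j} rho(k-j)]
            / [1 - sum_{j=1..k-1} phi_{k-1,j} rho(j)],
  phi_{k,j} = phi_{k-1,j} - phi_{kk} phi_{k-1,k-j},  j = 1..k-1.
Step k = 1:
  phi_11 = rho(1) = 0.3118.
Step k = 2:
  phi_22 = [rho(2) - phi_11 rho(1)] / [1 - phi_11 rho(1)] = [0.6786 - (0.3118)(0.3118)] / [1 - (0.3118)(0.3118)]
         = 0.58138076 / 0.90278076 = 0.644.
Therefore phi_{22} = 0.6440.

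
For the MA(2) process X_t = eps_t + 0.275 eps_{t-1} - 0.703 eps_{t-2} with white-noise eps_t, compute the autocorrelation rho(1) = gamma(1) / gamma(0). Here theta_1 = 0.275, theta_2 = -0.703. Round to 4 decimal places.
\rho(1) = 0.0520

For an MA(q) process with theta_0 = 1, the autocovariance is
  gamma(k) = sigma^2 * sum_{i=0..q-k} theta_i * theta_{i+k},
and rho(k) = gamma(k) / gamma(0). Sigma^2 cancels.
  numerator   = (1)*(0.275) + (0.275)*(-0.703) = 0.081675.
  denominator = (1)^2 + (0.275)^2 + (-0.703)^2 = 1.569834.
  rho(1) = 0.081675 / 1.569834 = 0.0520.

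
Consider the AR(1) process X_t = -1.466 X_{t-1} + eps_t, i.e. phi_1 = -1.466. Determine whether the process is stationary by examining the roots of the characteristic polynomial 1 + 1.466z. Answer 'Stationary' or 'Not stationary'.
\text{Not stationary}

The AR(p) characteristic polynomial is P(z) = 1 + 1.466z.
Stationarity requires all roots to lie outside the unit circle, i.e. |z| > 1 for every root.
This is linear in z: 1 + (1.466) z = 0  =>  z = -1/(1.466) = -0.682128,  |z| = 0.682128.
Moduli of all roots: 0.6821.
All moduli strictly greater than 1? No.
Verdict: Not stationary.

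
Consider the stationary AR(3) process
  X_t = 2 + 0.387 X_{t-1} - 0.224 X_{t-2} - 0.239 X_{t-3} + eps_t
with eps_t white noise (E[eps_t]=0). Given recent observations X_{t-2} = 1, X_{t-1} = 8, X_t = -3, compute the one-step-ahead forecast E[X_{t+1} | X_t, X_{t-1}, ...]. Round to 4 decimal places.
E[X_{t+1} \mid \mathcal F_t] = -1.1920

For an AR(p) model X_t = c + sum_i phi_i X_{t-i} + eps_t, the
one-step-ahead conditional mean is
  E[X_{t+1} | X_t, ...] = c + sum_i phi_i X_{t+1-i}.
Substitute known values:
  E[X_{t+1} | ...] = 2 + (0.387) * (-3) + (-0.224) * (8) + (-0.239) * (1)
                   = -1.1920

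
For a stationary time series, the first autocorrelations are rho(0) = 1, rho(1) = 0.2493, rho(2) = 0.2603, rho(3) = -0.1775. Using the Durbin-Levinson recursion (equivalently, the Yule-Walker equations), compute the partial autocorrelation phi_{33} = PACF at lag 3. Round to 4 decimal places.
\phi_{33} = -0.3140

The PACF at lag k is phi_{kk}, the last component of the solution
to the Yule-Walker system G_k phi = r_k where
  (G_k)_{ij} = rho(|i - j|), (r_k)_i = rho(i), i,j = 1..k.
Equivalently, Durbin-Levinson gives phi_{kk} iteratively:
  phi_{11} = rho(1)
  phi_{kk} = [rho(k) - sum_{j=1..k-1} phi_{k-1,j} rho(k-j)]
            / [1 - sum_{j=1..k-1} phi_{k-1,j} rho(j)],
  phi_{k,j} = phi_{k-1,j} - phi_{kk} phi_{k-1,k-j},  j = 1..k-1.
Step k = 1:
  phi_11 = rho(1) = 0.2493.
Step k = 2:
  phi_22 = [rho(2) - phi_11 rho(1)] / [1 - phi_11 rho(1)] = [0.2603 - (0.2493)(0.2493)] / [1 - (0.2493)(0.2493)]
         = 0.19814951 / 0.93784951 = 0.211281.
  Update: phi_21 = phi_11 - phi_22 phi_11 = 0.2493 - (0.211281)(0.2493) = 0.196628.
Step k = 3:
  phi_33 = [rho(3) - phi_21 rho(2) - phi_22 rho(1)] / [1 - phi_21 rho(1) - phi_22 rho(2)]
    numerator   = -0.1775 - (0.196628)(0.2603) - (0.211281)(0.2493) = -0.28135448
    denominator = 1 - (0.196628)(0.2493) - (0.211281)(0.2603) = 0.89598434
  phi_33 = -0.28135448 / 0.89598434 = -0.314.
Therefore phi_{33} = -0.3140.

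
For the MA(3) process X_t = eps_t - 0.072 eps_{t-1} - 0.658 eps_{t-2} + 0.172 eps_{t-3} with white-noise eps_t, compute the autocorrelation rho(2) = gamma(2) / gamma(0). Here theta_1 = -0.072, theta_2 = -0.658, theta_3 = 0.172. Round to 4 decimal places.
\rho(2) = -0.4567

For an MA(q) process with theta_0 = 1, the autocovariance is
  gamma(k) = sigma^2 * sum_{i=0..q-k} theta_i * theta_{i+k},
and rho(k) = gamma(k) / gamma(0). Sigma^2 cancels.
  numerator   = (1)*(-0.658) + (-0.072)*(0.172) = -0.670384.
  denominator = (1)^2 + (-0.072)^2 + (-0.658)^2 + (0.172)^2 = 1.467732.
  rho(2) = -0.670384 / 1.467732 = -0.4567.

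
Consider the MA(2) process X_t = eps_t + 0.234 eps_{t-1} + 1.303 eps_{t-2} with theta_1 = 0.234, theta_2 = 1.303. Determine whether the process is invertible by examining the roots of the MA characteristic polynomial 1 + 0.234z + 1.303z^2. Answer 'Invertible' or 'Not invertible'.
\text{Not invertible}

The MA(q) characteristic polynomial is P(z) = 1 + 0.234z + 1.303z^2.
Invertibility requires all roots to lie outside the unit circle, i.e. |z| > 1 for every root.
Set 1 + (0.234) z + (1.303) z^2 = 0, i.e. a z^2 + b z + c = 0 with a = 1.303, b = 0.234, c = 1.
Discriminant D = b^2 - 4ac = (0.234)^2 - 4*(1.303)*1 = 0.054756 - (5.212) = -5.157244.
D < 0, so the roots are the complex-conjugate pair z = (-b +/- i sqrt(-D)) / (2a) = -0.0898 +/- 0.8714i.
For a conjugate pair |z|^2 = z * conj(z) = (product of roots) = c/a = 1/(1.303) = 0.76746, so |z| = sqrt(0.76746) = 0.876 for both roots.
Moduli of all roots: 0.8760, 0.8760.
All moduli strictly greater than 1? No.
Verdict: Not invertible.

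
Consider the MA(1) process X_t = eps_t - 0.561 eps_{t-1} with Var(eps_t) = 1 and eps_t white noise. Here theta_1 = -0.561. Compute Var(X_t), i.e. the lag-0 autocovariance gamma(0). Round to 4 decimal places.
\gamma(0) = 1.3147

For an MA(q) process X_t = eps_t + sum_i theta_i eps_{t-i} with
Var(eps_t) = sigma^2, the variance is
  gamma(0) = sigma^2 * (1 + sum_i theta_i^2).
  sum_i theta_i^2 = (-0.561)^2 = 0.314721.
  gamma(0) = 1 * (1 + 0.314721) = 1 * 1.314721 = 1.314721, which rounds to 1.3147.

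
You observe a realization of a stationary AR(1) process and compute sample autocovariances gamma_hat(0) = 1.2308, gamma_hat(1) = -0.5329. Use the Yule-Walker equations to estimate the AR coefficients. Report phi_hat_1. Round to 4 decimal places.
\hat\phi_{1} = -0.4330

The Yule-Walker equations for an AR(p) process read, in matrix form,
  Gamma_p phi = r_p,   with   (Gamma_p)_{ij} = gamma(|i - j|),
                       (r_p)_i = gamma(i),   i,j = 1..p.
Substitute the sample gammas (Toeplitz matrix and right-hand side of size 1):
  Gamma_p = [[1.2308]]
  r_p     = [-0.5329]
With p = 1 this is the single equation gamma(0) phi_1 = gamma(1):
  phi_hat_1 = gamma(1) / gamma(0) = -0.5329 / 1.2308 = -0.4330.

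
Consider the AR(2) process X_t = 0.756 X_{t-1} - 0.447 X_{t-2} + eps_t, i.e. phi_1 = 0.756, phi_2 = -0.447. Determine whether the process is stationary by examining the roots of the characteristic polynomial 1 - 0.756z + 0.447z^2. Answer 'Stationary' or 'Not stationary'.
\text{Stationary}

The AR(p) characteristic polynomial is P(z) = 1 - 0.756z + 0.447z^2.
Stationarity requires all roots to lie outside the unit circle, i.e. |z| > 1 for every root.
Set 1 + (-0.756) z + (0.447) z^2 = 0, i.e. a z^2 + b z + c = 0 with a = 0.447, b = -0.756, c = 1.
Discriminant D = b^2 - 4ac = (-0.756)^2 - 4*(0.447)*1 = 0.571536 - (1.788) = -1.216464.
D < 0, so the roots are the complex-conjugate pair z = (-b +/- i sqrt(-D)) / (2a) = 0.8456 +/- 1.2337i.
For a conjugate pair |z|^2 = z * conj(z) = (product of roots) = c/a = 1/(0.447) = 2.237136, so |z| = sqrt(2.237136) = 1.4957 for both roots.
Moduli of all roots: 1.4957, 1.4957.
All moduli strictly greater than 1? Yes.
Verdict: Stationary.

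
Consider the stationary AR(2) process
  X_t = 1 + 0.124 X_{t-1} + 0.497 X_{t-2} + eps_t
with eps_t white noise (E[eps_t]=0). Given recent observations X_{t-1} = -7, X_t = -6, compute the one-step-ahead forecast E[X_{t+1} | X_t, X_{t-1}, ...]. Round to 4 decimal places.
E[X_{t+1} \mid \mathcal F_t] = -3.2230

For an AR(p) model X_t = c + sum_i phi_i X_{t-i} + eps_t, the
one-step-ahead conditional mean is
  E[X_{t+1} | X_t, ...] = c + sum_i phi_i X_{t+1-i}.
Substitute known values:
  E[X_{t+1} | ...] = 1 + (0.124) * (-6) + (0.497) * (-7)
                   = -3.2230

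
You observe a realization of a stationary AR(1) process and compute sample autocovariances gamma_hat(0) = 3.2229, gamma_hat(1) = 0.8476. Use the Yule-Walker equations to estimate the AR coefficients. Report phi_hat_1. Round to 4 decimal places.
\hat\phi_{1} = 0.2630

The Yule-Walker equations for an AR(p) process read, in matrix form,
  Gamma_p phi = r_p,   with   (Gamma_p)_{ij} = gamma(|i - j|),
                       (r_p)_i = gamma(i),   i,j = 1..p.
Substitute the sample gammas (Toeplitz matrix and right-hand side of size 1):
  Gamma_p = [[3.2229]]
  r_p     = [0.8476]
With p = 1 this is the single equation gamma(0) phi_1 = gamma(1):
  phi_hat_1 = gamma(1) / gamma(0) = 0.8476 / 3.2229 = 0.2630.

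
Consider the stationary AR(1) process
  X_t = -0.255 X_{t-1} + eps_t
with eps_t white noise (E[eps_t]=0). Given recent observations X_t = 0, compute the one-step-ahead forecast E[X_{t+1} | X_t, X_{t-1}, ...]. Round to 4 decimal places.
E[X_{t+1} \mid \mathcal F_t] = 0.0000

For an AR(p) model X_t = c + sum_i phi_i X_{t-i} + eps_t, the
one-step-ahead conditional mean is
  E[X_{t+1} | X_t, ...] = c + sum_i phi_i X_{t+1-i}.
Substitute known values:
  E[X_{t+1} | ...] = (-0.255) * (0)
                   = 0.0000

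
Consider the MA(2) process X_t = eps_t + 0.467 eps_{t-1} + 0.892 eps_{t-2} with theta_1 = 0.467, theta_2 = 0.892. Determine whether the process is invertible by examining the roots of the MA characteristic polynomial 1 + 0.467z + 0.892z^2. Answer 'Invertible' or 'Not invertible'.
\text{Invertible}

The MA(q) characteristic polynomial is P(z) = 1 + 0.467z + 0.892z^2.
Invertibility requires all roots to lie outside the unit circle, i.e. |z| > 1 for every root.
Set 1 + (0.467) z + (0.892) z^2 = 0, i.e. a z^2 + b z + c = 0 with a = 0.892, b = 0.467, c = 1.
Discriminant D = b^2 - 4ac = (0.467)^2 - 4*(0.892)*1 = 0.218089 - (3.568) = -3.349911.
D < 0, so the roots are the complex-conjugate pair z = (-b +/- i sqrt(-D)) / (2a) = -0.2618 +/- 1.0259i.
For a conjugate pair |z|^2 = z * conj(z) = (product of roots) = c/a = 1/(0.892) = 1.121076, so |z| = sqrt(1.121076) = 1.0588 for both roots.
Moduli of all roots: 1.0588, 1.0588.
All moduli strictly greater than 1? Yes.
Verdict: Invertible.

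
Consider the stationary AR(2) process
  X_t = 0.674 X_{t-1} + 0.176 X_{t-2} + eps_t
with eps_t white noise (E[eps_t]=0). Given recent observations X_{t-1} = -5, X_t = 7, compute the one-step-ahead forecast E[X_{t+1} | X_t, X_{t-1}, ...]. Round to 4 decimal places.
E[X_{t+1} \mid \mathcal F_t] = 3.8380

For an AR(p) model X_t = c + sum_i phi_i X_{t-i} + eps_t, the
one-step-ahead conditional mean is
  E[X_{t+1} | X_t, ...] = c + sum_i phi_i X_{t+1-i}.
Substitute known values:
  E[X_{t+1} | ...] = (0.674) * (7) + (0.176) * (-5)
                   = 3.8380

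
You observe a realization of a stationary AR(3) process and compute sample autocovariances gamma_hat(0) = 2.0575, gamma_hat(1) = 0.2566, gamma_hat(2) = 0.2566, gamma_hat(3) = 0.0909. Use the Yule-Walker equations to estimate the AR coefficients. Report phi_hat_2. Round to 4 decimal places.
\hat\phi_{2} = 0.1090

The Yule-Walker equations for an AR(p) process read, in matrix form,
  Gamma_p phi = r_p,   with   (Gamma_p)_{ij} = gamma(|i - j|),
                       (r_p)_i = gamma(i),   i,j = 1..p.
Substitute the sample gammas (Toeplitz matrix and right-hand side of size 3):
  Gamma_p = [[2.0575, 0.2566, 0.2566], [0.2566, 2.0575, 0.2566], [0.2566, 0.2566, 2.0575]]
  r_p     = [0.2566, 0.2566, 0.0909]
Written out (R1..R3):
  (R1) 2.0575 phi_1 + 0.2566 phi_2 + 0.2566 phi_3 = 0.2566
  (R2) 0.2566 phi_1 + 2.0575 phi_2 + 0.2566 phi_3 = 0.2566
  (R3) 0.2566 phi_1 + 0.2566 phi_2 + 2.0575 phi_3 = 0.0909
Gaussian elimination:
  R2 <- R2 - (0.2566/2.0575) R1 = R2 - (0.124714) R1:  2.025498 phi_2 + 0.224598 phi_3 = 0.224598
  R3 <- R3 - (0.2566/2.0575) R1 = R3 - (0.124714) R1:  0.224598 phi_2 + 2.025498 phi_3 = 0.058898
  R3 <- R3 - (0.224598/2.025498) R2 = R3 - (0.110885) R2:  2.000594 phi_3 = 0.033994
Back-substitution:
  phi_hat_3 = 0.033994 / 2.000594 = 0.016992
  phi_hat_2 = (0.224598 - (0.224598)(0.016992)) / 2.025498 = 0.109001
  phi_hat_1 = (0.2566 - (0.2566)(0.109001) - (0.2566)(0.016992)) / 2.0575 = 0.109001
So phi_hat = [0.1090, 0.1090, 0.0170].
Therefore phi_hat_2 = 0.1090.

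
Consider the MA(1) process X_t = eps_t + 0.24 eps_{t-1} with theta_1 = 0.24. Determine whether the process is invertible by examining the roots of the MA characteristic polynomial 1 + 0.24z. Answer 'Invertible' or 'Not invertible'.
\text{Invertible}

The MA(q) characteristic polynomial is P(z) = 1 + 0.24z.
Invertibility requires all roots to lie outside the unit circle, i.e. |z| > 1 for every root.
This is linear in z: 1 + (0.24) z = 0  =>  z = -1/(0.24) = -4.166667,  |z| = 4.166667.
Moduli of all roots: 4.1667.
All moduli strictly greater than 1? Yes.
Verdict: Invertible.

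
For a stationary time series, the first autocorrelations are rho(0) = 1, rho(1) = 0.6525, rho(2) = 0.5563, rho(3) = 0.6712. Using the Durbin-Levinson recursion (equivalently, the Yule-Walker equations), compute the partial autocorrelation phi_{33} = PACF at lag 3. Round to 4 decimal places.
\phi_{33} = 0.4451

The PACF at lag k is phi_{kk}, the last component of the solution
to the Yule-Walker system G_k phi = r_k where
  (G_k)_{ij} = rho(|i - j|), (r_k)_i = rho(i), i,j = 1..k.
Equivalently, Durbin-Levinson gives phi_{kk} iteratively:
  phi_{11} = rho(1)
  phi_{kk} = [rho(k) - sum_{j=1..k-1} phi_{k-1,j} rho(k-j)]
            / [1 - sum_{j=1..k-1} phi_{k-1,j} rho(j)],
  phi_{k,j} = phi_{k-1,j} - phi_{kk} phi_{k-1,k-j},  j = 1..k-1.
Step k = 1:
  phi_11 = rho(1) = 0.6525.
Step k = 2:
  phi_22 = [rho(2) - phi_11 rho(1)] / [1 - phi_11 rho(1)] = [0.5563 - (0.6525)(0.6525)] / [1 - (0.6525)(0.6525)]
         = 0.13054375 / 0.57424375 = 0.227332.
  Update: phi_21 = phi_11 - phi_22 phi_11 = 0.6525 - (0.227332)(0.6525) = 0.504166.
Step k = 3:
  phi_33 = [rho(3) - phi_21 rho(2) - phi_22 rho(1)] / [1 - phi_21 rho(1) - phi_22 rho(2)]
    numerator   = 0.6712 - (0.504166)(0.5563) - (0.227332)(0.6525) = 0.24239851
    denominator = 1 - (0.504166)(0.6525) - (0.227332)(0.5563) = 0.54456703
  phi_33 = 0.24239851 / 0.54456703 = 0.4451.
Therefore phi_{33} = 0.4451.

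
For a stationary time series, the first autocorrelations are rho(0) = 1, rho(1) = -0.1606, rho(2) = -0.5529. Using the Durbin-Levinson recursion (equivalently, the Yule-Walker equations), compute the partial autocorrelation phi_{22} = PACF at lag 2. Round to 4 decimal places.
\phi_{22} = -0.5940

The PACF at lag k is phi_{kk}, the last component of the solution
to the Yule-Walker system G_k phi = r_k where
  (G_k)_{ij} = rho(|i - j|), (r_k)_i = rho(i), i,j = 1..k.
Equivalently, Durbin-Levinson gives phi_{kk} iteratively:
  phi_{11} = rho(1)
  phi_{kk} = [rho(k) - sum_{j=1..k-1} phi_{k-1,j} rho(k-j)]
            / [1 - sum_{j=1..k-1} phi_{k-1,j} rho(j)],
  phi_{k,j} = phi_{k-1,j} - phi_{kk} phi_{k-1,k-j},  j = 1..k-1.
Step k = 1:
  phi_11 = rho(1) = -0.1606.
Step k = 2:
  phi_22 = [rho(2) - phi_11 rho(1)] / [1 - phi_11 rho(1)] = [-0.5529 - (-0.1606)(-0.1606)] / [1 - (-0.1606)(-0.1606)]
         = -0.57869236 / 0.97420764 = -0.594.
Therefore phi_{22} = -0.5940.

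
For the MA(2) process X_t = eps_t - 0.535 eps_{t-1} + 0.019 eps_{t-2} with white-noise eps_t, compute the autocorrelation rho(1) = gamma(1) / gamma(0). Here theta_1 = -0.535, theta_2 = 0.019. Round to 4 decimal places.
\rho(1) = -0.4237

For an MA(q) process with theta_0 = 1, the autocovariance is
  gamma(k) = sigma^2 * sum_{i=0..q-k} theta_i * theta_{i+k},
and rho(k) = gamma(k) / gamma(0). Sigma^2 cancels.
  numerator   = (1)*(-0.535) + (-0.535)*(0.019) = -0.545165.
  denominator = (1)^2 + (-0.535)^2 + (0.019)^2 = 1.286586.
  rho(1) = -0.545165 / 1.286586 = -0.4237.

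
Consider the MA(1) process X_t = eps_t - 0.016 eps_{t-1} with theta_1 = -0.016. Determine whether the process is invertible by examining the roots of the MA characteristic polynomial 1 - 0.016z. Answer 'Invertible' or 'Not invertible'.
\text{Invertible}

The MA(q) characteristic polynomial is P(z) = 1 - 0.016z.
Invertibility requires all roots to lie outside the unit circle, i.e. |z| > 1 for every root.
This is linear in z: 1 + (-0.016) z = 0  =>  z = -1/(-0.016) = 62.5,  |z| = 62.5.
Moduli of all roots: 62.5000.
All moduli strictly greater than 1? Yes.
Verdict: Invertible.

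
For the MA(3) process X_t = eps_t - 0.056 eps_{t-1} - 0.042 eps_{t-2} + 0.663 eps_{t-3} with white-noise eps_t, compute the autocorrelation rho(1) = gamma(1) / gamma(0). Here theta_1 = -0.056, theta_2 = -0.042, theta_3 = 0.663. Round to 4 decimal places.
\rho(1) = -0.0564

For an MA(q) process with theta_0 = 1, the autocovariance is
  gamma(k) = sigma^2 * sum_{i=0..q-k} theta_i * theta_{i+k},
and rho(k) = gamma(k) / gamma(0). Sigma^2 cancels.
  numerator   = (1)*(-0.056) + (-0.056)*(-0.042) + (-0.042)*(0.663) = -0.081494.
  denominator = (1)^2 + (-0.056)^2 + (-0.042)^2 + (0.663)^2 = 1.444469.
  rho(1) = -0.081494 / 1.444469 = -0.0564.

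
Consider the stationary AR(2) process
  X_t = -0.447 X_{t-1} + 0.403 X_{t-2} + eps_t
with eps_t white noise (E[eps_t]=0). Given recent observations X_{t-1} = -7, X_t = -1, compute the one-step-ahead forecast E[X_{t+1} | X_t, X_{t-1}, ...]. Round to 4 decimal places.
E[X_{t+1} \mid \mathcal F_t] = -2.3740

For an AR(p) model X_t = c + sum_i phi_i X_{t-i} + eps_t, the
one-step-ahead conditional mean is
  E[X_{t+1} | X_t, ...] = c + sum_i phi_i X_{t+1-i}.
Substitute known values:
  E[X_{t+1} | ...] = (-0.447) * (-1) + (0.403) * (-7)
                   = -2.3740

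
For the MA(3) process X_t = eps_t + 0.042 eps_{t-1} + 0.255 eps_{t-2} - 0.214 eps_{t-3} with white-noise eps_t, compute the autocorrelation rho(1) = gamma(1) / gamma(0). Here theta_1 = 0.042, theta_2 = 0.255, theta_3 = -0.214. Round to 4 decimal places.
\rho(1) = -0.0017

For an MA(q) process with theta_0 = 1, the autocovariance is
  gamma(k) = sigma^2 * sum_{i=0..q-k} theta_i * theta_{i+k},
and rho(k) = gamma(k) / gamma(0). Sigma^2 cancels.
  numerator   = (1)*(0.042) + (0.042)*(0.255) + (0.255)*(-0.214) = -0.00186.
  denominator = (1)^2 + (0.042)^2 + (0.255)^2 + (-0.214)^2 = 1.112585.
  rho(1) = -0.00186 / 1.112585 = -0.0017.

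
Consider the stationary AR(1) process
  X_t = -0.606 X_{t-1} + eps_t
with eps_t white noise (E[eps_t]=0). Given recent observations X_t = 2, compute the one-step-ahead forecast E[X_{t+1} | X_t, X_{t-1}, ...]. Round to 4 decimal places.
E[X_{t+1} \mid \mathcal F_t] = -1.2120

For an AR(p) model X_t = c + sum_i phi_i X_{t-i} + eps_t, the
one-step-ahead conditional mean is
  E[X_{t+1} | X_t, ...] = c + sum_i phi_i X_{t+1-i}.
Substitute known values:
  E[X_{t+1} | ...] = (-0.606) * (2)
                   = -1.2120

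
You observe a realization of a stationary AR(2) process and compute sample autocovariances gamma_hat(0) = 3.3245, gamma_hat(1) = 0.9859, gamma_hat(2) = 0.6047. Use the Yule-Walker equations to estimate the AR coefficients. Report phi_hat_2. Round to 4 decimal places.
\hat\phi_{2} = 0.1030

The Yule-Walker equations for an AR(p) process read, in matrix form,
  Gamma_p phi = r_p,   with   (Gamma_p)_{ij} = gamma(|i - j|),
                       (r_p)_i = gamma(i),   i,j = 1..p.
Substitute the sample gammas (Toeplitz matrix and right-hand side of size 2):
  Gamma_p = [[3.3245, 0.9859], [0.9859, 3.3245]]
  r_p     = [0.9859, 0.6047]
Written out:
  3.3245 phi_1 + 0.9859 phi_2 = 0.9859
  0.9859 phi_1 + 3.3245 phi_2 = 0.6047
Solve by Cramer's rule:
  det = gamma(0)^2 - gamma(1)^2 = (3.3245)^2 - (0.9859)^2 = 11.05230025 - 0.97199881 = 10.08030144
  phi_hat_1 = [gamma(1) gamma(0) - gamma(1) gamma(2)] / det = [(0.9859)(3.3245) - (0.9859)(0.6047)] / 10.08030144 = 2.68145082 / 10.08030144 = 0.266
  phi_hat_2 = [gamma(0) gamma(2) - gamma(1)^2] / det = [(3.3245)(0.6047) - (0.9859)^2] / 10.08030144 = 1.03832634 / 10.08030144 = 0.103
So phi_hat = [0.2660, 0.1030].
Therefore phi_hat_2 = 0.1030.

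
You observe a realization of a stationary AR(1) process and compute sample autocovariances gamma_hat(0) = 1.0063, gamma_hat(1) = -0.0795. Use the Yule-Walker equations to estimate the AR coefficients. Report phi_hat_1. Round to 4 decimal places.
\hat\phi_{1} = -0.0790

The Yule-Walker equations for an AR(p) process read, in matrix form,
  Gamma_p phi = r_p,   with   (Gamma_p)_{ij} = gamma(|i - j|),
                       (r_p)_i = gamma(i),   i,j = 1..p.
Substitute the sample gammas (Toeplitz matrix and right-hand side of size 1):
  Gamma_p = [[1.0063]]
  r_p     = [-0.0795]
With p = 1 this is the single equation gamma(0) phi_1 = gamma(1):
  phi_hat_1 = gamma(1) / gamma(0) = -0.0795 / 1.0063 = -0.0790.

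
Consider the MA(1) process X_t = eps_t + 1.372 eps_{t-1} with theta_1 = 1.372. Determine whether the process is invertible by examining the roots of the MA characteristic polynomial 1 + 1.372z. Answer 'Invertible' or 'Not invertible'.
\text{Not invertible}

The MA(q) characteristic polynomial is P(z) = 1 + 1.372z.
Invertibility requires all roots to lie outside the unit circle, i.e. |z| > 1 for every root.
This is linear in z: 1 + (1.372) z = 0  =>  z = -1/(1.372) = -0.728863,  |z| = 0.728863.
Moduli of all roots: 0.7289.
All moduli strictly greater than 1? No.
Verdict: Not invertible.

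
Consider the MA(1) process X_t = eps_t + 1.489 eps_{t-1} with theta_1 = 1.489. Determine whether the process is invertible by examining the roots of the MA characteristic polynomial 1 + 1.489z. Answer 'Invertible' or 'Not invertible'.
\text{Not invertible}

The MA(q) characteristic polynomial is P(z) = 1 + 1.489z.
Invertibility requires all roots to lie outside the unit circle, i.e. |z| > 1 for every root.
This is linear in z: 1 + (1.489) z = 0  =>  z = -1/(1.489) = -0.671592,  |z| = 0.671592.
Moduli of all roots: 0.6716.
All moduli strictly greater than 1? No.
Verdict: Not invertible.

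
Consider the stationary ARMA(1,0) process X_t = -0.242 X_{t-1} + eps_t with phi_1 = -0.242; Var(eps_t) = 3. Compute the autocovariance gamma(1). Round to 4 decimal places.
\gamma(1) = -0.7712

Multiply the model equation by X_{t-k} and take expectations. With theta_0 = psi_0 = 1 and psi_j the MA(infinity) weights, this gives
  gamma(k) - sum_i phi_i gamma(k-i) = c_k,
  c_k = sigma^2 * sum_{j=k..q} theta_j psi_{j-k}   (c_k = 0 for k > q),
using gamma(-m) = gamma(m).
Pure AR (q = 0): c_0 = sigma^2 = 3, c_k = 0 for k >= 1.
Equations for k = 0 and k = 1 (AR order 1):
  gamma(0) = phi_1 gamma(1) + c_0
  gamma(1) = phi_1 gamma(0) + c_1
Substituting the second into the first: gamma(0) (1 - phi_1^2) = c_0 + phi_1 c_1, so
  gamma(0) = c_0 / (1 - phi_1^2) = 3 / (1 - (-0.242)^2) = 3 / 0.941436 = 3.186621.
  gamma(1) = phi_1 gamma(0) = (-0.242)(3.186621) = -0.771162.
Therefore gamma(1) = -0.7712 (to 4 decimal places).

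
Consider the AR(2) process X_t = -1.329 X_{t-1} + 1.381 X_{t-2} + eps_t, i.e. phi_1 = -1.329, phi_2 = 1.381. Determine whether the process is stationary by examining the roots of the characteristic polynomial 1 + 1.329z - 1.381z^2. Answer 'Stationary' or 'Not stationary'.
\text{Not stationary}

The AR(p) characteristic polynomial is P(z) = 1 + 1.329z - 1.381z^2.
Stationarity requires all roots to lie outside the unit circle, i.e. |z| > 1 for every root.
Set 1 + (1.329) z + (-1.381) z^2 = 0, i.e. a z^2 + b z + c = 0 with a = -1.381, b = 1.329, c = 1.
Discriminant D = b^2 - 4ac = (1.329)^2 - 4*(-1.381)*1 = 1.766241 - (-5.524) = 7.290241.
D >= 0, so the roots are real: z = (-b +/- sqrt(D)) / (2a) = (-1.329 +/- 2.700045) / (-2.762).
  z_1 = (-1.329 + 2.700045) / (-2.762) = -0.4964,   |z_1| = 0.4964.
  z_2 = (-1.329 - 2.700045) / (-2.762) = 1.4587,   |z_2| = 1.4587.
Moduli of all roots: 0.4964, 1.4587.
All moduli strictly greater than 1? No.
Verdict: Not stationary.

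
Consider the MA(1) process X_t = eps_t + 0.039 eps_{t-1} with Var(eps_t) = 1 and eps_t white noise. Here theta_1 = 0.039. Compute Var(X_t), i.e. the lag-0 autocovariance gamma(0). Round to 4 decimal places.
\gamma(0) = 1.0015

For an MA(q) process X_t = eps_t + sum_i theta_i eps_{t-i} with
Var(eps_t) = sigma^2, the variance is
  gamma(0) = sigma^2 * (1 + sum_i theta_i^2).
  sum_i theta_i^2 = (0.039)^2 = 0.001521.
  gamma(0) = 1 * (1 + 0.001521) = 1 * 1.001521 = 1.001521, which rounds to 1.0015.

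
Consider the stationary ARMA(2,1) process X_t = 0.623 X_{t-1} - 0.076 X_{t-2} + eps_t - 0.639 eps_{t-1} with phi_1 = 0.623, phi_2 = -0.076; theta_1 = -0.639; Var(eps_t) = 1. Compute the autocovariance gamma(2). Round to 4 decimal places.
\gamma(2) = -0.0821

Multiply the model equation by X_{t-k} and take expectations. With theta_0 = psi_0 = 1 and psi_j the MA(infinity) weights, this gives
  gamma(k) - sum_i phi_i gamma(k-i) = c_k,
  c_k = sigma^2 * sum_{j=k..q} theta_j psi_{j-k}   (c_k = 0 for k > q),
using gamma(-m) = gamma(m).
psi-weights needed (psi_j = theta_j + sum_i phi_i psi_{j-i}):
  psi_1 = theta_1 + phi_1 = -0.639 + (0.623) = -0.016
Right-hand sides:
  c_0 = sigma^2 (1 + theta_1 psi_1) = 1 * (1 + (-0.639)(-0.016)) = 1 * 1.010224 = 1.010224
  c_1 = sigma^2 theta_1 = 1 * (-0.639) = -0.639
  c_2 = 0
Equations for k = 0, 1, 2 (AR order 2, c_2 = 0):
  (E0) gamma(0) = phi_1 gamma(1) + phi_2 gamma(2) + c_0
  (E1) gamma(1) = phi_1 gamma(0) + phi_2 gamma(1) + c_1
  (E2) gamma(2) = phi_1 gamma(1) + phi_2 gamma(0)
From (E1): gamma(1) = A gamma(0) + B with
  A = phi_1 / (1 - phi_2) = 0.623 / 1.076 = 0.578996,   B = c_1 / (1 - phi_2) = -0.639 / 1.076 = -0.593866.
Insert (E2) into (E0): gamma(0) (1 - phi_2^2) = phi_1 (1 + phi_2) gamma(1) + c_0.
  phi_1 (1 + phi_2) = (0.623)(0.924) = 0.575652,   1 - phi_2^2 = 0.994224.
Replace gamma(1) by A gamma(0) + B and collect gamma(0):
  gamma(0) [0.994224 - (0.575652)(0.578996)] = (0.575652)(-0.593866) + 1.010224
  gamma(0) * 0.660924 = 0.668364
  gamma(0) = 0.668364 / 0.660924 = 1.011257.
  gamma(1) = A gamma(0) + B = (0.578996)(1.011257) + (-0.593866) = -0.008352.
  gamma(2) = phi_1 gamma(1) + phi_2 gamma(0) = (0.623)(-0.008352) + (-0.076)(1.011257) = -0.082059.
Therefore gamma(2) = -0.0821 (to 4 decimal places).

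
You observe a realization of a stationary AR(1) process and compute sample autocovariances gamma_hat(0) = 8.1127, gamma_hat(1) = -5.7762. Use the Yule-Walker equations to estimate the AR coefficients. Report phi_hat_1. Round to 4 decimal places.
\hat\phi_{1} = -0.7120

The Yule-Walker equations for an AR(p) process read, in matrix form,
  Gamma_p phi = r_p,   with   (Gamma_p)_{ij} = gamma(|i - j|),
                       (r_p)_i = gamma(i),   i,j = 1..p.
Substitute the sample gammas (Toeplitz matrix and right-hand side of size 1):
  Gamma_p = [[8.1127]]
  r_p     = [-5.7762]
With p = 1 this is the single equation gamma(0) phi_1 = gamma(1):
  phi_hat_1 = gamma(1) / gamma(0) = -5.7762 / 8.1127 = -0.7120.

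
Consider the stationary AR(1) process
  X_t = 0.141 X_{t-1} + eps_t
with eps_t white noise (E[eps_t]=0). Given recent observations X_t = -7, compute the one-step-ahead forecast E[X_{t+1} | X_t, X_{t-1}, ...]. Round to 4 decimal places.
E[X_{t+1} \mid \mathcal F_t] = -0.9870

For an AR(p) model X_t = c + sum_i phi_i X_{t-i} + eps_t, the
one-step-ahead conditional mean is
  E[X_{t+1} | X_t, ...] = c + sum_i phi_i X_{t+1-i}.
Substitute known values:
  E[X_{t+1} | ...] = (0.141) * (-7)
                   = -0.9870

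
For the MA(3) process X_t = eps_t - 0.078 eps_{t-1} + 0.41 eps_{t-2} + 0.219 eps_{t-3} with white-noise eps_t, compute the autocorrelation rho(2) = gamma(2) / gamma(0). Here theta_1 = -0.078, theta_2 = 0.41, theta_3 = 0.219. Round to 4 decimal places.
\rho(2) = 0.3215

For an MA(q) process with theta_0 = 1, the autocovariance is
  gamma(k) = sigma^2 * sum_{i=0..q-k} theta_i * theta_{i+k},
and rho(k) = gamma(k) / gamma(0). Sigma^2 cancels.
  numerator   = (1)*(0.41) + (-0.078)*(0.219) = 0.392918.
  denominator = (1)^2 + (-0.078)^2 + (0.41)^2 + (0.219)^2 = 1.222145.
  rho(2) = 0.392918 / 1.222145 = 0.3215.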